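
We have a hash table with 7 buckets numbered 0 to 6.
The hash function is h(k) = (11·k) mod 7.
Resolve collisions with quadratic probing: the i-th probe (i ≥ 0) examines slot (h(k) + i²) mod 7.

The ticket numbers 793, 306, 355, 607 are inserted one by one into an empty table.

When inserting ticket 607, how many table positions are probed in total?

Insert 793: h=1, slot 1 empty => index 1.
Insert 306: h=6, slot 6 empty => index 6.
Insert 355: h=6, slot 6 occupied => index 0.
Insert 607: h=6, slots 6,0 occupied => index 3.
Table: [355, 793, _, 607, _, _, 306]

3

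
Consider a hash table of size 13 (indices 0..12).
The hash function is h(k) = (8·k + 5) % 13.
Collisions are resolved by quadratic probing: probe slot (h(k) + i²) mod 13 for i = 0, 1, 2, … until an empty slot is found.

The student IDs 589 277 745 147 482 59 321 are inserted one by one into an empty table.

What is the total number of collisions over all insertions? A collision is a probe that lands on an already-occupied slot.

589: h=11 → slot 11
277: h=11, probe 11,12 → slot 12
745: h=11, probe 11,12,2 → slot 2
147: h=11, probe 11,12,2,7 → slot 7
482: h=0 → slot 0
59: h=9 → slot 9
321: h=12, probe 12,0,3 → slot 3
Table: [482, —, 745, 321, —, —, —, 147, —, 59, —, 589, 277]

8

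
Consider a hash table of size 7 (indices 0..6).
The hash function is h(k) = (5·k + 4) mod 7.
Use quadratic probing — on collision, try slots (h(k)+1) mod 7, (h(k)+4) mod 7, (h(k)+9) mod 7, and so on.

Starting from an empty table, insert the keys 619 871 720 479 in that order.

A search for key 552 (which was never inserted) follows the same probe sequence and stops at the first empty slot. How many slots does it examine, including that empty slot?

619: h=5 → slot 5
871: h=5, probe 5,6 → slot 6
720: h=6, probe 6,0 → slot 0
479: h=5, probe 5,6,2 → slot 2
Table: [720, -, 479, -, -, 619, 871]
Lookup 552: h=6, probe 6,0,3 → slot 3 empty, not found.

3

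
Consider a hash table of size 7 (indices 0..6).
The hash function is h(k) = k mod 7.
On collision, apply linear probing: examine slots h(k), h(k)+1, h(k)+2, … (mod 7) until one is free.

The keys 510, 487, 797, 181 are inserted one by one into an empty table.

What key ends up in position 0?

510: h=6 => slot 6
487: h=4 => slot 4
797: h=6, probe 6,0 => slot 0
181: h=6, probe 6,0,1 => slot 1
Table: [797, 181, ., ., 487, ., 510]

797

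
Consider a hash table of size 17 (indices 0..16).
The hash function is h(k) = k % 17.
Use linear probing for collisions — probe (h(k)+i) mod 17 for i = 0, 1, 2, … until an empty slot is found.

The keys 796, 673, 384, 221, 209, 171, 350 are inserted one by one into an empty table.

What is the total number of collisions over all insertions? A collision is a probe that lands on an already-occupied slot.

3

Insert 796: h=14, slot 14 empty → index 14.
Insert 673: h=10, slot 10 empty → index 10.
Insert 384: h=10, slot 10 occupied → index 11.
Insert 221: h=0, slot 0 empty → index 0.
Insert 209: h=5, slot 5 empty → index 5.
Insert 171: h=1, slot 1 empty → index 1.
Insert 350: h=10, slots 10,11 occupied → index 12.
Table: [221, 171, _, _, _, 209, _, _, _, _, 673, 384, 350, _, 796, _, _]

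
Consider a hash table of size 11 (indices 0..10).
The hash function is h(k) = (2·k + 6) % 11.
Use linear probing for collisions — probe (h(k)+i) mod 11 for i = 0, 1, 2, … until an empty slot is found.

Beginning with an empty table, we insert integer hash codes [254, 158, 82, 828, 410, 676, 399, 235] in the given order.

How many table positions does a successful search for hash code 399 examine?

4

254 hashes to 8; slot 8 is free -> place at 8.
158 hashes to 3; slot 3 is free -> place at 3.
82 hashes to 5; slot 5 is free -> place at 5.
828 hashes to 1; slot 1 is free -> place at 1.
410 hashes to 1; 1 taken -> place at 2.
676 hashes to 5; 5 taken -> place at 6.
399 hashes to 1; 1,2,3 taken -> place at 4.
235 hashes to 3; 3,4,5,6 taken -> place at 7.
Table: [—, 828, 410, 158, 399, 82, 676, 235, 254, —, —]
Lookup 399: h=1, probe 1,2,3,4 → found at 4.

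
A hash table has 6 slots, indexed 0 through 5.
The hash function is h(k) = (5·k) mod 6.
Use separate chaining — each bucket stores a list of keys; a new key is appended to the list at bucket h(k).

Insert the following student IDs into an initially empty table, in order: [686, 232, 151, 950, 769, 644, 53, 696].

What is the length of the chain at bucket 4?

686 -> bucket 4
232 -> bucket 2
151 -> bucket 5
950 -> bucket 4 (collision)
769 -> bucket 5 (collision)
644 -> bucket 4 (collision)
53 -> bucket 1
696 -> bucket 0
Final buckets:
0: 696
1: 53
2: 232
3: .
4: 686 -> 950 -> 644
5: 151 -> 769

3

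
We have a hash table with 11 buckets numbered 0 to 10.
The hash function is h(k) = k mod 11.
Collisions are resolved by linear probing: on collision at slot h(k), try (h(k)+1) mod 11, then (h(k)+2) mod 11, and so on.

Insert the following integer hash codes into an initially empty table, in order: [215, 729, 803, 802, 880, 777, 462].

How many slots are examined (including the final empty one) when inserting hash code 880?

2

215: h=6 => slot 6
729: h=3 => slot 3
803: h=0 => slot 0
802: h=10 => slot 10
880: h=0, probe 0,1 => slot 1
777: h=7 => slot 7
462: h=0, probe 0,1,2 => slot 2
Table: [803, 880, 462, 729, —, —, 215, 777, —, —, 802]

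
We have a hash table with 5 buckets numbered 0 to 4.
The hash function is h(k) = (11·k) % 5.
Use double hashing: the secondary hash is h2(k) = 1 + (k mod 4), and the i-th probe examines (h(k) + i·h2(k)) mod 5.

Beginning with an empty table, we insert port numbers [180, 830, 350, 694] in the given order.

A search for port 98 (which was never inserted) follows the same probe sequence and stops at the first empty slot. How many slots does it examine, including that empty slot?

4

180 hashes to 0; slot 0 is free -> place at 0.
830 hashes to 0, h2=3; 0 taken -> place at 3.
350 hashes to 0, h2=3; 0,3 taken -> place at 1.
694 hashes to 4; slot 4 is free -> place at 4.
Table: [180, 350, _, 830, 694]
Lookup 98: h=3, h2=3, probe 3,1,4,2 → slot 2 empty, not found.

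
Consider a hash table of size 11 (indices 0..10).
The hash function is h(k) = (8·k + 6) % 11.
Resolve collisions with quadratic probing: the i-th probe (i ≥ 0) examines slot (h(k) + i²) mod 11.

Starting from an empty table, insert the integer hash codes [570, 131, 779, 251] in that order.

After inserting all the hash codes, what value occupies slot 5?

251

570 hashes to 1; slot 1 is free -> place at 1.
131 hashes to 9; slot 9 is free -> place at 9.
779 hashes to 1; 1 taken -> place at 2.
251 hashes to 1; 1,2 taken -> place at 5.
Table: [—, 570, 779, —, —, 251, —, —, —, 131, —]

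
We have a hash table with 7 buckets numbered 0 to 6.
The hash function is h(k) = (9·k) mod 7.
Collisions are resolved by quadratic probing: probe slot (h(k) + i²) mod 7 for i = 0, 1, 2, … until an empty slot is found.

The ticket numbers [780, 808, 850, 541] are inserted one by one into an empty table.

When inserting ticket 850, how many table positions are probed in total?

3

780 hashes to 6; slot 6 is free -> place at 6.
808 hashes to 6; 6 taken -> place at 0.
850 hashes to 6; 6,0 taken -> place at 3.
541 hashes to 4; slot 4 is free -> place at 4.
Table: [808, —, —, 850, 541, —, 780]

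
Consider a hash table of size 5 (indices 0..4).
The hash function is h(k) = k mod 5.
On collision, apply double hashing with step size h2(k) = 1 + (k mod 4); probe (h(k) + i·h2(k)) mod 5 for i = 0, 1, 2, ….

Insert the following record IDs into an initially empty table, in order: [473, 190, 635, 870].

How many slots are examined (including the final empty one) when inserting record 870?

473 hashes to 3; slot 3 is free -> place at 3.
190 hashes to 0; slot 0 is free -> place at 0.
635 hashes to 0, h2=4; 0 taken -> place at 4.
870 hashes to 0, h2=3; 0,3 taken -> place at 1.
Table: [190, 870, ., 473, 635]

3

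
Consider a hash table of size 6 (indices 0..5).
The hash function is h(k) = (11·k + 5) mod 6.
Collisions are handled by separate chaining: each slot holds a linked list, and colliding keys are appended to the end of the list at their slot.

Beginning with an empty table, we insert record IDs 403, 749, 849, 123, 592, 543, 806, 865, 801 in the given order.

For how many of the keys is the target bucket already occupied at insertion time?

403 → bucket 4
749 → bucket 0
849 → bucket 2
123 → bucket 2 (collision)
592 → bucket 1
543 → bucket 2 (collision)
806 → bucket 3
865 → bucket 4 (collision)
801 → bucket 2 (collision)
Final buckets:
0: 749
1: 592
2: 849 -> 123 -> 543 -> 801
3: 806
4: 403 -> 865
5: _

4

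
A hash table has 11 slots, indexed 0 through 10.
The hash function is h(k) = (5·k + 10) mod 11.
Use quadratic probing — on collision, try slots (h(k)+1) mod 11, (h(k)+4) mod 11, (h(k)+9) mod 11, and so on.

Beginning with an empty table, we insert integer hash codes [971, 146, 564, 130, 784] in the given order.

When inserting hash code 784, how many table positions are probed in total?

4

971 hashes to 3; slot 3 is free → place at 3.
146 hashes to 3; 3 taken → place at 4.
564 hashes to 3; 3,4 taken → place at 7.
130 hashes to 0; slot 0 is free → place at 0.
784 hashes to 3; 3,4,7 taken → place at 1.
Table: [130, 784, —, 971, 146, —, —, 564, —, —, —]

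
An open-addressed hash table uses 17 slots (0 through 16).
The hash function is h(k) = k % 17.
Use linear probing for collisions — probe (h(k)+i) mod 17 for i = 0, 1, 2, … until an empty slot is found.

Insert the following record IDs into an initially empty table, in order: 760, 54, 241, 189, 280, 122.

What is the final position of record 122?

760 hashes to 12; slot 12 is free → place at 12.
54 hashes to 3; slot 3 is free → place at 3.
241 hashes to 3; 3 taken → place at 4.
189 hashes to 2; slot 2 is free → place at 2.
280 hashes to 8; slot 8 is free → place at 8.
122 hashes to 3; 3,4 taken → place at 5.
Table: [., ., 189, 54, 241, 122, ., ., 280, ., ., ., 760, ., ., ., .]

5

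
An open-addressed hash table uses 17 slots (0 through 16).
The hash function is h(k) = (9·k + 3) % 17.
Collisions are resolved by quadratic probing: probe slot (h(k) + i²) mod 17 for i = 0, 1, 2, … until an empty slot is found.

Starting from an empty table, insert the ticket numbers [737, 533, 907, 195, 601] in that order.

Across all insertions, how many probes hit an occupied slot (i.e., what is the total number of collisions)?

7

737: h=6 -> slot 6
533: h=6, probe 6,7 -> slot 7
907: h=6, probe 6,7,10 -> slot 10
195: h=7, probe 7,8 -> slot 8
601: h=6, probe 6,7,10,15 -> slot 15
Table: [_, _, _, _, _, _, 737, 533, 195, _, 907, _, _, _, _, 601, _]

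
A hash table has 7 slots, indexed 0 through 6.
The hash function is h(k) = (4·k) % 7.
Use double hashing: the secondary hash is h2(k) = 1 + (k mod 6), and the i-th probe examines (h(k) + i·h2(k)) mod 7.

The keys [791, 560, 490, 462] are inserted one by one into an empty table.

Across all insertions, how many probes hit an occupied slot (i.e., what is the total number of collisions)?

791 hashes to 0; slot 0 is free => place at 0.
560 hashes to 0, h2=3; 0 taken => place at 3.
490 hashes to 0, h2=5; 0 taken => place at 5.
462 hashes to 0, h2=1; 0 taken => place at 1.
Table: [791, 462, —, 560, —, 490, —]

3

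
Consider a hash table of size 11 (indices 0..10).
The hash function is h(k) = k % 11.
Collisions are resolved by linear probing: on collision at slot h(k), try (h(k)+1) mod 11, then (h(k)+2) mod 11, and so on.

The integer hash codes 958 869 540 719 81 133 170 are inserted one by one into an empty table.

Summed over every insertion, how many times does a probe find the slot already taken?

Insert 958: h=1, slot 1 empty => index 1.
Insert 869: h=0, slot 0 empty => index 0.
Insert 540: h=1, slot 1 occupied => index 2.
Insert 719: h=4, slot 4 empty => index 4.
Insert 81: h=4, slot 4 occupied => index 5.
Insert 133: h=1, slots 1,2 occupied => index 3.
Insert 170: h=5, slot 5 occupied => index 6.
Table: [869, 958, 540, 133, 719, 81, 170, ., ., ., .]

5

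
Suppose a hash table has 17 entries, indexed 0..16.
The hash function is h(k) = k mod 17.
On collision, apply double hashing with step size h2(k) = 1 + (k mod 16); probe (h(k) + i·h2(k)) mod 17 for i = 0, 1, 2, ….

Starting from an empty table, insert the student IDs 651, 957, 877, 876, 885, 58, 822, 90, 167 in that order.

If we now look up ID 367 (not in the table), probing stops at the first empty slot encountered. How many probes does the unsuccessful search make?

3

Insert 651: h=5, slot 5 empty → index 5.
Insert 957: h=5, h2=14, slot 5 occupied → index 2.
Insert 877: h=10, slot 10 empty → index 10.
Insert 876: h=9, slot 9 empty → index 9.
Insert 885: h=1, slot 1 empty → index 1.
Insert 58: h=7, slot 7 empty → index 7.
Insert 822: h=6, slot 6 empty → index 6.
Insert 90: h=5, h2=11, slot 5 occupied → index 16.
Insert 167: h=14, slot 14 empty → index 14.
Table: [—, 885, 957, —, —, 651, 822, 58, —, 876, 877, —, —, —, 167, —, 90]
Lookup 367: h=10, h2=16, probe 10,9,8 → slot 8 empty, not found.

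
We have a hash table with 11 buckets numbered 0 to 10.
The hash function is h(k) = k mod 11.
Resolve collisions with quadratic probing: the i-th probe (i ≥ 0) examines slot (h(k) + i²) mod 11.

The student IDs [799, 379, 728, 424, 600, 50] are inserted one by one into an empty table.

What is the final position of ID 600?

799: h=7 → slot 7
379: h=5 → slot 5
728: h=2 → slot 2
424: h=6 → slot 6
600: h=6, probe 6,7,10 → slot 10
50: h=6, probe 6,7,10,4 → slot 4
Table: [—, —, 728, —, 50, 379, 424, 799, —, —, 600]

10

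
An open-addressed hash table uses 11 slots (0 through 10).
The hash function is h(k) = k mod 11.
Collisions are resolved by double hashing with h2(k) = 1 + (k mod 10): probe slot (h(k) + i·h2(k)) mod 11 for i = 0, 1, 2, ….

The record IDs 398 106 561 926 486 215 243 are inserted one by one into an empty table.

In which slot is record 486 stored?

398: h=2 → slot 2
106: h=7 → slot 7
561: h=0 → slot 0
926: h=2, h2=7, probe 2,9 → slot 9
486: h=2, h2=7, probe 2,9,5 → slot 5
215: h=6 → slot 6
243: h=1 → slot 1
Table: [561, 243, 398, —, —, 486, 215, 106, —, 926, —]

5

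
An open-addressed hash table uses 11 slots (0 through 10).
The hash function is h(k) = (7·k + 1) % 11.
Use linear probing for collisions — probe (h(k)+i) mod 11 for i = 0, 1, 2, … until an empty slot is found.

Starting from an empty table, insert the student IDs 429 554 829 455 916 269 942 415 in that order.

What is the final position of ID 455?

9

Insert 429: h=1, slot 1 empty → index 1.
Insert 554: h=7, slot 7 empty → index 7.
Insert 829: h=7, slot 7 occupied → index 8.
Insert 455: h=7, slots 7,8 occupied → index 9.
Insert 916: h=0, slot 0 empty → index 0.
Insert 269: h=3, slot 3 empty → index 3.
Insert 942: h=6, slot 6 empty → index 6.
Insert 415: h=2, slot 2 empty → index 2.
Table: [916, 429, 415, 269, ∅, ∅, 942, 554, 829, 455, ∅]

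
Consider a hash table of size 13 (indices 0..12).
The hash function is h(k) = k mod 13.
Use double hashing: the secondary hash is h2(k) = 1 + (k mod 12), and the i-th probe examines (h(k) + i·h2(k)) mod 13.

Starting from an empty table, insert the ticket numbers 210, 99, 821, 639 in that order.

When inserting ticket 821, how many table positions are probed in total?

3

210 hashes to 2; slot 2 is free -> place at 2.
99 hashes to 8; slot 8 is free -> place at 8.
821 hashes to 2, h2=6; 2,8 taken -> place at 1.
639 hashes to 2, h2=4; 2 taken -> place at 6.
Table: [_, 821, 210, _, _, _, 639, _, 99, _, _, _, _]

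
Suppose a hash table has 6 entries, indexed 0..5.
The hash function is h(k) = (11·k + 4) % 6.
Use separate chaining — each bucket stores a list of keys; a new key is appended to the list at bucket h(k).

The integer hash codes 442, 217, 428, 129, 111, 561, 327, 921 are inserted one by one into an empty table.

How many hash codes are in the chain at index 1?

5

442 → bucket 0
217 → bucket 3
428 → bucket 2
129 → bucket 1
111 → bucket 1 (collision)
561 → bucket 1 (collision)
327 → bucket 1 (collision)
921 → bucket 1 (collision)
Final buckets:
0: 442
1: 129 -> 111 -> 561 -> 327 -> 921
2: 428
3: 217
4: _
5: _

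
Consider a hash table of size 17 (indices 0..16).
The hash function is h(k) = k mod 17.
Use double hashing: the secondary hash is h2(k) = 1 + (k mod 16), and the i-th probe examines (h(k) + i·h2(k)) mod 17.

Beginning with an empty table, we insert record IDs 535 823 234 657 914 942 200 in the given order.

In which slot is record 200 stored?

Insert 535: h=8, slot 8 empty -> index 8.
Insert 823: h=7, slot 7 empty -> index 7.
Insert 234: h=13, slot 13 empty -> index 13.
Insert 657: h=11, slot 11 empty -> index 11.
Insert 914: h=13, h2=3, slot 13 occupied -> index 16.
Insert 942: h=7, h2=15, slot 7 occupied -> index 5.
Insert 200: h=13, h2=9, slots 13,5 occupied -> index 14.
Table: [_, _, _, _, _, 942, _, 823, 535, _, _, 657, _, 234, 200, _, 914]

14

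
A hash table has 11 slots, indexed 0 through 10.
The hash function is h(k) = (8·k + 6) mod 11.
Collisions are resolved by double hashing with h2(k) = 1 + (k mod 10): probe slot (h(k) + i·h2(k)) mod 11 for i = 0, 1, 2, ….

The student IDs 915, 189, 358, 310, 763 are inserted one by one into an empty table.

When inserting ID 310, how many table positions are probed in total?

915: h=0 → slot 0
189: h=0, h2=10, probe 0,10 → slot 10
358: h=10, h2=9, probe 10,8 → slot 8
310: h=0, h2=1, probe 0,1 → slot 1
763: h=5 → slot 5
Table: [915, 310, ∅, ∅, ∅, 763, ∅, ∅, 358, ∅, 189]

2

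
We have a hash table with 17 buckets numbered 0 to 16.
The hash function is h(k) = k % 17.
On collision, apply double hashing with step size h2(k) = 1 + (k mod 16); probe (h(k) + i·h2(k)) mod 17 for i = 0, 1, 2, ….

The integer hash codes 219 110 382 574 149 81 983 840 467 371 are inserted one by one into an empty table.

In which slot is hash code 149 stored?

2

Insert 219: h=15, slot 15 empty -> index 15.
Insert 110: h=8, slot 8 empty -> index 8.
Insert 382: h=8, h2=15, slot 8 occupied -> index 6.
Insert 574: h=13, slot 13 empty -> index 13.
Insert 149: h=13, h2=6, slot 13 occupied -> index 2.
Insert 81: h=13, h2=2, slots 13,15 occupied -> index 0.
Insert 983: h=14, slot 14 empty -> index 14.
Insert 840: h=7, slot 7 empty -> index 7.
Insert 467: h=8, h2=4, slot 8 occupied -> index 12.
Insert 371: h=14, h2=4, slot 14 occupied -> index 1.
Table: [81, 371, 149, ., ., ., 382, 840, 110, ., ., ., 467, 574, 983, 219, .]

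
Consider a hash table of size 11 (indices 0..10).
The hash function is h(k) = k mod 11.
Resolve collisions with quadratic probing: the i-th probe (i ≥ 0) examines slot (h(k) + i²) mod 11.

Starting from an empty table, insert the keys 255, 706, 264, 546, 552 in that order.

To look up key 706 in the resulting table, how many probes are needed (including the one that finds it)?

2

Insert 255: h=2, slot 2 empty → index 2.
Insert 706: h=2, slot 2 occupied → index 3.
Insert 264: h=0, slot 0 empty → index 0.
Insert 546: h=7, slot 7 empty → index 7.
Insert 552: h=2, slots 2,3 occupied → index 6.
Table: [264, _, 255, 706, _, _, 552, 546, _, _, _]
Lookup 706: h=2, probe 2,3 → found at 3.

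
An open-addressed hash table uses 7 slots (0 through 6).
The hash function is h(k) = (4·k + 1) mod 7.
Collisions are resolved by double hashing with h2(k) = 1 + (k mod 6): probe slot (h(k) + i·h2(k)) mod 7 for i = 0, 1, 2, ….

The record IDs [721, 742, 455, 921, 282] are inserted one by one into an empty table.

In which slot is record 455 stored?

0

721: h=1 -> slot 1
742: h=1, h2=5, probe 1,6 -> slot 6
455: h=1, h2=6, probe 1,0 -> slot 0
921: h=3 -> slot 3
282: h=2 -> slot 2
Table: [455, 721, 282, 921, —, —, 742]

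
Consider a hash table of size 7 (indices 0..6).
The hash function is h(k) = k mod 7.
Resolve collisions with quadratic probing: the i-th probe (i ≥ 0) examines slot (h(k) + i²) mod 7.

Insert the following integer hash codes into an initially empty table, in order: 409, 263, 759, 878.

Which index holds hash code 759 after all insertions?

0

409: h=3 → slot 3
263: h=4 → slot 4
759: h=3, probe 3,4,0 → slot 0
878: h=3, probe 3,4,0,5 → slot 5
Table: [759, -, -, 409, 263, 878, -]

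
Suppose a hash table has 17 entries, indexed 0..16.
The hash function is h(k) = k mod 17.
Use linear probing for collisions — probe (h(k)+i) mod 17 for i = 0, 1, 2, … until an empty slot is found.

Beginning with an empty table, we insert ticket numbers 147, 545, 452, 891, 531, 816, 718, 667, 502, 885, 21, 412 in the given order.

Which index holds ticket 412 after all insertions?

Insert 147: h=11, slot 11 empty → index 11.
Insert 545: h=1, slot 1 empty → index 1.
Insert 452: h=10, slot 10 empty → index 10.
Insert 891: h=7, slot 7 empty → index 7.
Insert 531: h=4, slot 4 empty → index 4.
Insert 816: h=0, slot 0 empty → index 0.
Insert 718: h=4, slot 4 occupied → index 5.
Insert 667: h=4, slots 4,5 occupied → index 6.
Insert 502: h=9, slot 9 empty → index 9.
Insert 885: h=1, slot 1 occupied → index 2.
Insert 21: h=4, slots 4,5,6,7 occupied → index 8.
Insert 412: h=4, slots 4,5,6,7,8,9,10,11 occupied → index 12.
Table: [816, 545, 885, ., 531, 718, 667, 891, 21, 502, 452, 147, 412, ., ., ., .]

12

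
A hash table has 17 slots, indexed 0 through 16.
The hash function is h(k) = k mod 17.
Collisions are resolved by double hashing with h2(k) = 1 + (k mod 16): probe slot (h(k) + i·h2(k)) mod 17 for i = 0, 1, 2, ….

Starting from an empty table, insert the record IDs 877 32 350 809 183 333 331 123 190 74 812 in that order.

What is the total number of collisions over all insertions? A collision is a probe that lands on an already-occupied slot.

Insert 877: h=10, slot 10 empty → index 10.
Insert 32: h=15, slot 15 empty → index 15.
Insert 350: h=10, h2=15, slot 10 occupied → index 8.
Insert 809: h=10, h2=10, slot 10 occupied → index 3.
Insert 183: h=13, slot 13 empty → index 13.
Insert 333: h=10, h2=14, slot 10 occupied → index 7.
Insert 331: h=8, h2=12, slots 8,3,15,10 occupied → index 5.
Insert 123: h=4, slot 4 empty → index 4.
Insert 190: h=3, h2=15, slot 3 occupied → index 1.
Insert 74: h=6, slot 6 empty → index 6.
Insert 812: h=13, h2=13, slot 13 occupied → index 9.
Table: [-, 190, -, 809, 123, 331, 74, 333, 350, 812, 877, -, -, 183, -, 32, -]

9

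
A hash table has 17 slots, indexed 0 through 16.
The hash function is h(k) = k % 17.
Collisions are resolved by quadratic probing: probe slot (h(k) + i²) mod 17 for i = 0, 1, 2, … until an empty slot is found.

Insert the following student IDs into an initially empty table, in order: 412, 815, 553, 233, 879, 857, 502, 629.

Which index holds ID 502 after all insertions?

412 hashes to 4; slot 4 is free → place at 4.
815 hashes to 16; slot 16 is free → place at 16.
553 hashes to 9; slot 9 is free → place at 9.
233 hashes to 12; slot 12 is free → place at 12.
879 hashes to 12; 12 taken → place at 13.
857 hashes to 7; slot 7 is free → place at 7.
502 hashes to 9; 9 taken → place at 10.
629 hashes to 0; slot 0 is free → place at 0.
Table: [629, _, _, _, 412, _, _, 857, _, 553, 502, _, 233, 879, _, _, 815]

10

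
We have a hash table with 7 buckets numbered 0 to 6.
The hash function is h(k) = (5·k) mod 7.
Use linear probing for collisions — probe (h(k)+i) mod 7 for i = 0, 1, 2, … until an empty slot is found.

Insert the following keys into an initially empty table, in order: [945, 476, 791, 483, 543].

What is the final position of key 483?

3

945: h=0 -> slot 0
476: h=0, probe 0,1 -> slot 1
791: h=0, probe 0,1,2 -> slot 2
483: h=0, probe 0,1,2,3 -> slot 3
543: h=6 -> slot 6
Table: [945, 476, 791, 483, _, _, 543]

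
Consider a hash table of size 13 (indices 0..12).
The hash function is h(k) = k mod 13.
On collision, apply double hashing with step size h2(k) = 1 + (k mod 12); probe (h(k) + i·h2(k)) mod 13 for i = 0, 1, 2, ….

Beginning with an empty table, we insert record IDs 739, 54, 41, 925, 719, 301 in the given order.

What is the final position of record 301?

6

739: h=11 → slot 11
54: h=2 → slot 2
41: h=2, h2=6, probe 2,8 → slot 8
925: h=2, h2=2, probe 2,4 → slot 4
719: h=4, h2=12, probe 4,3 → slot 3
301: h=2, h2=2, probe 2,4,6 → slot 6
Table: [., ., 54, 719, 925, ., 301, ., 41, ., ., 739, .]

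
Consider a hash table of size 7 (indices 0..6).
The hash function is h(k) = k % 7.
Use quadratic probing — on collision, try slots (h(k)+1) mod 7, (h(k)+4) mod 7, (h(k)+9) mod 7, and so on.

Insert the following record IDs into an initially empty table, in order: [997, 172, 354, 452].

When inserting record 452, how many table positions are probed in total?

997 hashes to 3; slot 3 is free => place at 3.
172 hashes to 4; slot 4 is free => place at 4.
354 hashes to 4; 4 taken => place at 5.
452 hashes to 4; 4,5 taken => place at 1.
Table: [∅, 452, ∅, 997, 172, 354, ∅]

3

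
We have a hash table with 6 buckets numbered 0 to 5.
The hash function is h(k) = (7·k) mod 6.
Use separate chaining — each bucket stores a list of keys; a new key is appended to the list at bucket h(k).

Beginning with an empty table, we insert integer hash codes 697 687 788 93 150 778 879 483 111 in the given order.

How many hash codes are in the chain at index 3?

5

697 → bucket 1
687 → bucket 3
788 → bucket 2
93 → bucket 3 (collision)
150 → bucket 0
778 → bucket 4
879 → bucket 3 (collision)
483 → bucket 3 (collision)
111 → bucket 3 (collision)
Final buckets:
0: 150
1: 697
2: 788
3: 687 -> 93 -> 879 -> 483 -> 111
4: 778
5: _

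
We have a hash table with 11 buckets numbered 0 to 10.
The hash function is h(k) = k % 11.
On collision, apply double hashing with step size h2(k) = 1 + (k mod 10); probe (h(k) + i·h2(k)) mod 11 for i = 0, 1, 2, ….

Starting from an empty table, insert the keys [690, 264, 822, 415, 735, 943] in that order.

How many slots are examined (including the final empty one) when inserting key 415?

3

Insert 690: h=8, slot 8 empty => index 8.
Insert 264: h=0, slot 0 empty => index 0.
Insert 822: h=8, h2=3, slots 8,0 occupied => index 3.
Insert 415: h=8, h2=6, slots 8,3 occupied => index 9.
Insert 735: h=9, h2=6, slot 9 occupied => index 4.
Insert 943: h=8, h2=4, slot 8 occupied => index 1.
Table: [264, 943, —, 822, 735, —, —, —, 690, 415, —]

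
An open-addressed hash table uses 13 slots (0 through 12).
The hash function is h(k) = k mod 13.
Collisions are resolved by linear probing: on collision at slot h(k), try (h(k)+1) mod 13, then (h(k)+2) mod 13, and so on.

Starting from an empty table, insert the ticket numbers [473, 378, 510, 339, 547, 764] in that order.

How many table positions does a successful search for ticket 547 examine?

473 hashes to 5; slot 5 is free -> place at 5.
378 hashes to 1; slot 1 is free -> place at 1.
510 hashes to 3; slot 3 is free -> place at 3.
339 hashes to 1; 1 taken -> place at 2.
547 hashes to 1; 1,2,3 taken -> place at 4.
764 hashes to 10; slot 10 is free -> place at 10.
Table: [-, 378, 339, 510, 547, 473, -, -, -, -, 764, -, -]
Lookup 547: h=1, probe 1,2,3,4 → found at 4.

4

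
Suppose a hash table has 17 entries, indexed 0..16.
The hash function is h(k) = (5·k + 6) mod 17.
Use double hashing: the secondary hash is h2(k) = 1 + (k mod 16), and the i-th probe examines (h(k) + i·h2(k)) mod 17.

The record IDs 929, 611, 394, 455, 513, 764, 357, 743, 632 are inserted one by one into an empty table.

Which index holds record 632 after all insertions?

13

929: h=10 => slot 10
611: h=1 => slot 1
394: h=4 => slot 4
455: h=3 => slot 3
513: h=4, h2=2, probe 4,6 => slot 6
764: h=1, h2=13, probe 1,14 => slot 14
357: h=6, h2=6, probe 6,12 => slot 12
743: h=15 => slot 15
632: h=4, h2=9, probe 4,13 => slot 13
Table: [-, 611, -, 455, 394, -, 513, -, -, -, 929, -, 357, 632, 764, 743, -]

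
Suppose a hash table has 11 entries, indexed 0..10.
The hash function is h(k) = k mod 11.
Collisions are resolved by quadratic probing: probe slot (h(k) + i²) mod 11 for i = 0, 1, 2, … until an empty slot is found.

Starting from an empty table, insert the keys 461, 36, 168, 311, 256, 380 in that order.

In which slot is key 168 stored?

4

Insert 461: h=10, slot 10 empty -> index 10.
Insert 36: h=3, slot 3 empty -> index 3.
Insert 168: h=3, slot 3 occupied -> index 4.
Insert 311: h=3, slots 3,4 occupied -> index 7.
Insert 256: h=3, slots 3,4,7 occupied -> index 1.
Insert 380: h=6, slot 6 empty -> index 6.
Table: [_, 256, _, 36, 168, _, 380, 311, _, _, 461]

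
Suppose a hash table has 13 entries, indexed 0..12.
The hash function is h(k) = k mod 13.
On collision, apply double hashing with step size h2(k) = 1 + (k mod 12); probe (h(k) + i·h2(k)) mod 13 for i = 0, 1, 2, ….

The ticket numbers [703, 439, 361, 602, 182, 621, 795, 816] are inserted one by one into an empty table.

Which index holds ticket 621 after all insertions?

7

Insert 703: h=1, slot 1 empty -> index 1.
Insert 439: h=10, slot 10 empty -> index 10.
Insert 361: h=10, h2=2, slot 10 occupied -> index 12.
Insert 602: h=4, slot 4 empty -> index 4.
Insert 182: h=0, slot 0 empty -> index 0.
Insert 621: h=10, h2=10, slot 10 occupied -> index 7.
Insert 795: h=2, slot 2 empty -> index 2.
Insert 816: h=10, h2=1, slot 10 occupied -> index 11.
Table: [182, 703, 795, ∅, 602, ∅, ∅, 621, ∅, ∅, 439, 816, 361]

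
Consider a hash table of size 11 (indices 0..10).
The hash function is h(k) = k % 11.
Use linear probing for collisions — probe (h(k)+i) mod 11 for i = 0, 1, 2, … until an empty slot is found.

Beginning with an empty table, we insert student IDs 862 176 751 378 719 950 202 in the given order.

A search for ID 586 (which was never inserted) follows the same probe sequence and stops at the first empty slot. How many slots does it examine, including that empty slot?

7

Insert 862: h=4, slot 4 empty -> index 4.
Insert 176: h=0, slot 0 empty -> index 0.
Insert 751: h=3, slot 3 empty -> index 3.
Insert 378: h=4, slot 4 occupied -> index 5.
Insert 719: h=4, slots 4,5 occupied -> index 6.
Insert 950: h=4, slots 4,5,6 occupied -> index 7.
Insert 202: h=4, slots 4,5,6,7 occupied -> index 8.
Table: [176, -, -, 751, 862, 378, 719, 950, 202, -, -]
Lookup 586: h=3, probe 3,4,5,6,7,8,9 → slot 9 empty, not found.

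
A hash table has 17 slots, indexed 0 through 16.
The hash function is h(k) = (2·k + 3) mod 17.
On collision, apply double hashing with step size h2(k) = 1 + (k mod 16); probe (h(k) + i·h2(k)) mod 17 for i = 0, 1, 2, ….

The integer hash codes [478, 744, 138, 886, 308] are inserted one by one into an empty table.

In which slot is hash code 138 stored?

478: h=7 => slot 7
744: h=12 => slot 12
138: h=7, h2=11, probe 7,1 => slot 1
886: h=7, h2=7, probe 7,14 => slot 14
308: h=7, h2=5, probe 7,12,0 => slot 0
Table: [308, 138, _, _, _, _, _, 478, _, _, _, _, 744, _, 886, _, _]

1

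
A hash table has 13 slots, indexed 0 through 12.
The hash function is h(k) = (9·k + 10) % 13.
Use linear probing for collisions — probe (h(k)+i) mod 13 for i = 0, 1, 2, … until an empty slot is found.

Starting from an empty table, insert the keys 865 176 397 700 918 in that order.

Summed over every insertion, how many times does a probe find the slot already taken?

3

Insert 865: h=8, slot 8 empty => index 8.
Insert 176: h=8, slot 8 occupied => index 9.
Insert 397: h=8, slots 8,9 occupied => index 10.
Insert 700: h=5, slot 5 empty => index 5.
Insert 918: h=4, slot 4 empty => index 4.
Table: [—, —, —, —, 918, 700, —, —, 865, 176, 397, —, —]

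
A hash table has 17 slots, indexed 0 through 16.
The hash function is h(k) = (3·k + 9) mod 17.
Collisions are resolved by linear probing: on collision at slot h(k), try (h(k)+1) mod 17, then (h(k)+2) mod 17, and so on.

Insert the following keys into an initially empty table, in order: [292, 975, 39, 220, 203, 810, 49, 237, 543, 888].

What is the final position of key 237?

Insert 292: h=1, slot 1 empty → index 1.
Insert 975: h=10, slot 10 empty → index 10.
Insert 39: h=7, slot 7 empty → index 7.
Insert 220: h=6, slot 6 empty → index 6.
Insert 203: h=6, slots 6,7 occupied → index 8.
Insert 810: h=8, slot 8 occupied → index 9.
Insert 49: h=3, slot 3 empty → index 3.
Insert 237: h=6, slots 6,7,8,9,10 occupied → index 11.
Insert 543: h=6, slots 6,7,8,9,10,11 occupied → index 12.
Insert 888: h=4, slot 4 empty → index 4.
Table: [∅, 292, ∅, 49, 888, ∅, 220, 39, 203, 810, 975, 237, 543, ∅, ∅, ∅, ∅]

11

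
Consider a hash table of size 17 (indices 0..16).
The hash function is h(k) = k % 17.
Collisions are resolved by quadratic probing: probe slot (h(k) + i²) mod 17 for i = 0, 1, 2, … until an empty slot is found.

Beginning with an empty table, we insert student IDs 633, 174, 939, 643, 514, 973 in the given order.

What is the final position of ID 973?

3

Insert 633: h=4, slot 4 empty → index 4.
Insert 174: h=4, slot 4 occupied → index 5.
Insert 939: h=4, slots 4,5 occupied → index 8.
Insert 643: h=14, slot 14 empty → index 14.
Insert 514: h=4, slots 4,5,8 occupied → index 13.
Insert 973: h=4, slots 4,5,8,13 occupied → index 3.
Table: [—, —, —, 973, 633, 174, —, —, 939, —, —, —, —, 514, 643, —, —]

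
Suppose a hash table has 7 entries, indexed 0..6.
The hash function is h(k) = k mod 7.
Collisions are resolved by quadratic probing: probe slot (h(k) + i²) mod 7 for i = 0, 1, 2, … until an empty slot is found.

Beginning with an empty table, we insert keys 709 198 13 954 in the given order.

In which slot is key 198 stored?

709 hashes to 2; slot 2 is free -> place at 2.
198 hashes to 2; 2 taken -> place at 3.
13 hashes to 6; slot 6 is free -> place at 6.
954 hashes to 2; 2,3,6 taken -> place at 4.
Table: [—, —, 709, 198, 954, —, 13]

3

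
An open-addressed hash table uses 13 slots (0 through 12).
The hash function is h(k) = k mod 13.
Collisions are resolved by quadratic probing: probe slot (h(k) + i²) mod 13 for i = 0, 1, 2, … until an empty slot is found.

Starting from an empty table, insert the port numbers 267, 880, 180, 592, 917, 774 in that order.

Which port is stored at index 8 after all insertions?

267 hashes to 7; slot 7 is free → place at 7.
880 hashes to 9; slot 9 is free → place at 9.
180 hashes to 11; slot 11 is free → place at 11.
592 hashes to 7; 7 taken → place at 8.
917 hashes to 7; 7,8,11 taken → place at 3.
774 hashes to 7; 7,8,11,3 taken → place at 10.
Table: [∅, ∅, ∅, 917, ∅, ∅, ∅, 267, 592, 880, 774, 180, ∅]

592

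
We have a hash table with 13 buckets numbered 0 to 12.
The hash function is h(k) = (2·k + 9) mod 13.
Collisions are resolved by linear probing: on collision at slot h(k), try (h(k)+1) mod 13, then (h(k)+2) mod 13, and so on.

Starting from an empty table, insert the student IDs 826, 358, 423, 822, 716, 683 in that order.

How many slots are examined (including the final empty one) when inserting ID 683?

5

826 hashes to 10; slot 10 is free -> place at 10.
358 hashes to 10; 10 taken -> place at 11.
423 hashes to 10; 10,11 taken -> place at 12.
822 hashes to 2; slot 2 is free -> place at 2.
716 hashes to 11; 11,12 taken -> place at 0.
683 hashes to 10; 10,11,12,0 taken -> place at 1.
Table: [716, 683, 822, ., ., ., ., ., ., ., 826, 358, 423]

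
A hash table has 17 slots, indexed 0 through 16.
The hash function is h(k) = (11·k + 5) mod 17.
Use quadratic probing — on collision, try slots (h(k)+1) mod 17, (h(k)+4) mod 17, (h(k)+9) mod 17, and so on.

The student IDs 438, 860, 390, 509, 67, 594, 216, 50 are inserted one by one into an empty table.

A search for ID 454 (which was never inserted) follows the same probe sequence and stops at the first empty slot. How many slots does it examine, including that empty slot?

3

Insert 438: h=12, slot 12 empty => index 12.
Insert 860: h=13, slot 13 empty => index 13.
Insert 390: h=11, slot 11 empty => index 11.
Insert 509: h=11, slots 11,12 occupied => index 15.
Insert 67: h=11, slots 11,12,15 occupied => index 3.
Insert 594: h=11, slots 11,12,15,3 occupied => index 10.
Insert 216: h=1, slot 1 empty => index 1.
Insert 50: h=11, slots 11,12,15,3,10 occupied => index 2.
Table: [., 216, 50, 67, ., ., ., ., ., ., 594, 390, 438, 860, ., 509, .]
Lookup 454: h=1, probe 1,2,5 → slot 5 empty, not found.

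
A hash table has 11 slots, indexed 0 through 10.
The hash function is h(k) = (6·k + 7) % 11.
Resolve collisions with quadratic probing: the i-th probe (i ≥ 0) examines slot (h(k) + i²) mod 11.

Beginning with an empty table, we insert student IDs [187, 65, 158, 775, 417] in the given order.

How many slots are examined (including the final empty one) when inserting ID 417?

2

187 hashes to 7; slot 7 is free -> place at 7.
65 hashes to 1; slot 1 is free -> place at 1.
158 hashes to 9; slot 9 is free -> place at 9.
775 hashes to 4; slot 4 is free -> place at 4.
417 hashes to 1; 1 taken -> place at 2.
Table: [—, 65, 417, —, 775, —, —, 187, —, 158, —]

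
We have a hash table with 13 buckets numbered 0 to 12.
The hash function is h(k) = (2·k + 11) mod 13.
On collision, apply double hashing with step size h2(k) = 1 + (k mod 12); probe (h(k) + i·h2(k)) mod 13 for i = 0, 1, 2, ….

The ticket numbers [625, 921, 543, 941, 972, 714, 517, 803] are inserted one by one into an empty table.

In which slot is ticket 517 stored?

625 hashes to 0; slot 0 is free → place at 0.
921 hashes to 7; slot 7 is free → place at 7.
543 hashes to 5; slot 5 is free → place at 5.
941 hashes to 8; slot 8 is free → place at 8.
972 hashes to 5, h2=1; 5 taken → place at 6.
714 hashes to 9; slot 9 is free → place at 9.
517 hashes to 5, h2=2; 5,7,9 taken → place at 11.
803 hashes to 5, h2=12; 5 taken → place at 4.
Table: [625, ∅, ∅, ∅, 803, 543, 972, 921, 941, 714, ∅, 517, ∅]

11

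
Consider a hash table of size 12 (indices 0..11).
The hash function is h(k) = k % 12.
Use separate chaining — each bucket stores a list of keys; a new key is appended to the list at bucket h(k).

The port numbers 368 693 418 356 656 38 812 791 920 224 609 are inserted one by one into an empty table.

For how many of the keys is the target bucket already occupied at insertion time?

6

Insert 368: h=8, bucket 8 empty -> new chain.
Insert 693: h=9, bucket 9 empty -> new chain.
Insert 418: h=10, bucket 10 empty -> new chain.
Insert 356: h=8, bucket 8 nonempty -> append to chain.
Insert 656: h=8, bucket 8 nonempty -> append to chain.
Insert 38: h=2, bucket 2 empty -> new chain.
Insert 812: h=8, bucket 8 nonempty -> append to chain.
Insert 791: h=11, bucket 11 empty -> new chain.
Insert 920: h=8, bucket 8 nonempty -> append to chain.
Insert 224: h=8, bucket 8 nonempty -> append to chain.
Insert 609: h=9, bucket 9 nonempty -> append to chain.
Final buckets:
0: _
1: _
2: 38
3: _
4: _
5: _
6: _
7: _
8: 368 -> 356 -> 656 -> 812 -> 920 -> 224
9: 693 -> 609
10: 418
11: 791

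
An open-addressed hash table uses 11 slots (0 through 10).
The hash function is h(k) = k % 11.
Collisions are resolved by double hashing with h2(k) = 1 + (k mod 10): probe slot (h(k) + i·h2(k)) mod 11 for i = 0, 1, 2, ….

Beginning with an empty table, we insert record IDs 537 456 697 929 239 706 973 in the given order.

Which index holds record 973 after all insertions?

6

Insert 537: h=9, slot 9 empty → index 9.
Insert 456: h=5, slot 5 empty → index 5.
Insert 697: h=4, slot 4 empty → index 4.
Insert 929: h=5, h2=10, slots 5,4 occupied → index 3.
Insert 239: h=8, slot 8 empty → index 8.
Insert 706: h=2, slot 2 empty → index 2.
Insert 973: h=5, h2=4, slots 5,9,2 occupied → index 6.
Table: [—, —, 706, 929, 697, 456, 973, —, 239, 537, —]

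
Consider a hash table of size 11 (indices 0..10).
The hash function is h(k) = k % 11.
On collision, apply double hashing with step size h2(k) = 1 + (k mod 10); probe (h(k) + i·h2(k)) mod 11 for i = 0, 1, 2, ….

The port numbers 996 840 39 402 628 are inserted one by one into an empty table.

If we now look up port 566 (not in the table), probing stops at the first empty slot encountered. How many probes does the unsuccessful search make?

3

996 hashes to 6; slot 6 is free -> place at 6.
840 hashes to 4; slot 4 is free -> place at 4.
39 hashes to 6, h2=10; 6 taken -> place at 5.
402 hashes to 6, h2=3; 6 taken -> place at 9.
628 hashes to 1; slot 1 is free -> place at 1.
Table: [_, 628, _, _, 840, 39, 996, _, _, 402, _]
Lookup 566: h=5, h2=7, probe 5,1,8 → slot 8 empty, not found.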